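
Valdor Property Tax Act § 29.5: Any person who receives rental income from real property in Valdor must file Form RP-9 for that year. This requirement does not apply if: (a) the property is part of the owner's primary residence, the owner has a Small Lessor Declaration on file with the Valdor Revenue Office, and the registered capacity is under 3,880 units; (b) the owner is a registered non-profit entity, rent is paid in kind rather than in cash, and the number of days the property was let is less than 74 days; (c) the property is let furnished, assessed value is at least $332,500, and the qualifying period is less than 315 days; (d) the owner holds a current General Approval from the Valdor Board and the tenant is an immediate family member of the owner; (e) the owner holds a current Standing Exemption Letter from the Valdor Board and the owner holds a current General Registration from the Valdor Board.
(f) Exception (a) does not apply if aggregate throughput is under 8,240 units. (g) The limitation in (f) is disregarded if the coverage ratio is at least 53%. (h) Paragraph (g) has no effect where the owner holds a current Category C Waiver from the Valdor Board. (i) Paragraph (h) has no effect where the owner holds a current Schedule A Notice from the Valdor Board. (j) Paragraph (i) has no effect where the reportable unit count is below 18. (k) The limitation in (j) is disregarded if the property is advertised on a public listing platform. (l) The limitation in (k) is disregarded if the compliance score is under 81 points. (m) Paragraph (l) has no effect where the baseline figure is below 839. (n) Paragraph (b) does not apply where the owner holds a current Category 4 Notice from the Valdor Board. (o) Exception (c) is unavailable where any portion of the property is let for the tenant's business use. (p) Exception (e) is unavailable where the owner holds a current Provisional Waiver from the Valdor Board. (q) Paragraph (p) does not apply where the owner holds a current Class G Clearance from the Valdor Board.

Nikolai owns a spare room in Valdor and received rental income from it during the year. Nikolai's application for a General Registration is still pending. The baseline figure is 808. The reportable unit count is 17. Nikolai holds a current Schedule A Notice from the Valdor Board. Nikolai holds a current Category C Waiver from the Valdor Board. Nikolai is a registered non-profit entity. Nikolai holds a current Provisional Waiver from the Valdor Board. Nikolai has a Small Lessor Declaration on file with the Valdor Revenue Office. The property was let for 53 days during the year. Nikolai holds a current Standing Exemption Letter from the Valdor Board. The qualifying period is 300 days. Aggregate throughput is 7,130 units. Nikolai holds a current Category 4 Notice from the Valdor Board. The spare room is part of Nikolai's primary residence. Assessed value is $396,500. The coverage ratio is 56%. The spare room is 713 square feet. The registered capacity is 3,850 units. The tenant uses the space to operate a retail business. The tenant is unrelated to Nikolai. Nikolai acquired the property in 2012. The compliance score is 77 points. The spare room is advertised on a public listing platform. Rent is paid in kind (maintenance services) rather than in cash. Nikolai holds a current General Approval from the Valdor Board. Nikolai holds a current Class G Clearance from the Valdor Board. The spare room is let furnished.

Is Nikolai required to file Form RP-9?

No — exception (a) applies; Nikolai is not required to file Form RP-9.

All of (a)'s requirements are met (the spare room is part of the primary residence; a Small Lessor Declaration is on file; the registered capacity is 3,850 units, under the 3,880 units limit). Applying paragraphs (f)–(m): (f) is engaged (aggregate throughput is 7,130 units, under the 8,240 units limit), but is overridden by (g): (g) is engaged — the coverage ratio is 56%, meeting the 53% threshold. (h) applies (a current Category C Waiver is held), but is itself disapplied by (i): (i) operates — a current Schedule A Notice is held. (j) would limit (i) — the reportable unit count is 17, below the 18 limit — but (k) sets (j) aside: (k) operates against (j): the property is publicly advertised. (l) is engaged (the compliance score is 77 points, under the 81 points limit), but is set aside by (m): (m) operates — the baseline figure is 808, below the 839 limit. (a) remains available.
Exception (b) is satisfied on its face — Nikolai is a registered non-profit; rent is paid in kind; the number of days the property was let is 53 days, less than the 74 days limit. But applying paragraph (n): (n) operates against (b): a current Category 4 Notice is held. Exception (b) does not apply.
Exception (c)'s conditions are all satisfied: the property is let furnished; assessed value is $396,500, meeting the $332,500 threshold; the qualifying period is 300 days, less than the 315 days limit. But applying paragraph (o): (o) operates against (c): the space is let for business use. (c) is therefore removed.
Exception (d) fails — the tenant is unrelated to the owner.
Exception (e) fails — there is no General Registration in force.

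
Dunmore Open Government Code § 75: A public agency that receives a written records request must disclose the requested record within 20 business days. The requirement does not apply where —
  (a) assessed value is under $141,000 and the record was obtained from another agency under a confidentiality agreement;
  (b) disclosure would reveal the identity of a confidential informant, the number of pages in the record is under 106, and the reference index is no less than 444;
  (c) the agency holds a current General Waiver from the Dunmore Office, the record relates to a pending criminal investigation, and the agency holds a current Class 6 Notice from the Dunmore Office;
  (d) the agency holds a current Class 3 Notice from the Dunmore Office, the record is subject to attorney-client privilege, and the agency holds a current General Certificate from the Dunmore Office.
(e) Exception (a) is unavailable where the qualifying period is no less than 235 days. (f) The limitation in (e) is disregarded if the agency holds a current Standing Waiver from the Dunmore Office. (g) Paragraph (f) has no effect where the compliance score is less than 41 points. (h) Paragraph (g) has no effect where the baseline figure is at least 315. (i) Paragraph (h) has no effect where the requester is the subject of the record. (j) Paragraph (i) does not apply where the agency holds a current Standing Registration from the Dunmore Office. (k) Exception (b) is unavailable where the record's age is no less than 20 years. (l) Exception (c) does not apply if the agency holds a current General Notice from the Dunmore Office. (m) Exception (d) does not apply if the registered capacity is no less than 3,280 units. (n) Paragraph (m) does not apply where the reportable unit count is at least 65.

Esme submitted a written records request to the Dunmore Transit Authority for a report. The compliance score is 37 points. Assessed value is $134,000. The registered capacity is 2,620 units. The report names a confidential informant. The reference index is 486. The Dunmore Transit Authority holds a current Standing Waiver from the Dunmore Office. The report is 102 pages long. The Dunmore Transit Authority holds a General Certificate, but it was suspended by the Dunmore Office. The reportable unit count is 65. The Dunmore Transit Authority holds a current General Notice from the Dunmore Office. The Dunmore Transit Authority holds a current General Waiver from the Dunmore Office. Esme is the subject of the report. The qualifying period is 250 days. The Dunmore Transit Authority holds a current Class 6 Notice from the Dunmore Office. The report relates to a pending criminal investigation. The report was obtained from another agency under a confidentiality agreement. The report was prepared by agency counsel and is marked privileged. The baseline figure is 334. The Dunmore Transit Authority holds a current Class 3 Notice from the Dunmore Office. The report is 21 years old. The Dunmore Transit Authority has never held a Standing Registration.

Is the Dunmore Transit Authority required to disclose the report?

Exception (a)'s conditions are all satisfied: assessed value is $134,000, under the $141,000 limit; the report was obtained under a confidentiality agreement. However, paragraphs (e)–(j) must be considered: (e) is triggered — the qualifying period is 250 days, meeting the 235 days threshold. (f) would limit (e) — a current Standing Waiver is held — but (g) sets (f) aside: (g) operates against (f): the compliance score is 37 points, less than the 41 points limit. (h) would limit (g) — the baseline figure is 334, meeting the 315 threshold — but (i) sets (h) aside: (i) applies — Esme is the subject of the report. (j) is inapplicable (the Standing Registration is not current), so (i) stands. (a) is therefore removed.
Exception (b)'s conditions are all satisfied: the report names a confidential informant; the number of pages in the record is 102, under the 106 limit; the reference index is 486, meeting the 444 threshold. But: (k) operates against (b): the record's age is 21 years, meeting the 20 years threshold. So (b) is unavailable.
Exception (c)'s conditions are all satisfied: a current General Waiver is held; the report relates to a pending investigation; a current Class 6 Notice is held. However, paragraph (l) must be considered: (l) operates against (c): a current General Notice is held. So (c) is unavailable.
Exception (d) does not apply: no current General Certificate is held.
Every exception is unavailable, so the rule governs.

Yes — the Dunmore Transit Authority must disclose the report.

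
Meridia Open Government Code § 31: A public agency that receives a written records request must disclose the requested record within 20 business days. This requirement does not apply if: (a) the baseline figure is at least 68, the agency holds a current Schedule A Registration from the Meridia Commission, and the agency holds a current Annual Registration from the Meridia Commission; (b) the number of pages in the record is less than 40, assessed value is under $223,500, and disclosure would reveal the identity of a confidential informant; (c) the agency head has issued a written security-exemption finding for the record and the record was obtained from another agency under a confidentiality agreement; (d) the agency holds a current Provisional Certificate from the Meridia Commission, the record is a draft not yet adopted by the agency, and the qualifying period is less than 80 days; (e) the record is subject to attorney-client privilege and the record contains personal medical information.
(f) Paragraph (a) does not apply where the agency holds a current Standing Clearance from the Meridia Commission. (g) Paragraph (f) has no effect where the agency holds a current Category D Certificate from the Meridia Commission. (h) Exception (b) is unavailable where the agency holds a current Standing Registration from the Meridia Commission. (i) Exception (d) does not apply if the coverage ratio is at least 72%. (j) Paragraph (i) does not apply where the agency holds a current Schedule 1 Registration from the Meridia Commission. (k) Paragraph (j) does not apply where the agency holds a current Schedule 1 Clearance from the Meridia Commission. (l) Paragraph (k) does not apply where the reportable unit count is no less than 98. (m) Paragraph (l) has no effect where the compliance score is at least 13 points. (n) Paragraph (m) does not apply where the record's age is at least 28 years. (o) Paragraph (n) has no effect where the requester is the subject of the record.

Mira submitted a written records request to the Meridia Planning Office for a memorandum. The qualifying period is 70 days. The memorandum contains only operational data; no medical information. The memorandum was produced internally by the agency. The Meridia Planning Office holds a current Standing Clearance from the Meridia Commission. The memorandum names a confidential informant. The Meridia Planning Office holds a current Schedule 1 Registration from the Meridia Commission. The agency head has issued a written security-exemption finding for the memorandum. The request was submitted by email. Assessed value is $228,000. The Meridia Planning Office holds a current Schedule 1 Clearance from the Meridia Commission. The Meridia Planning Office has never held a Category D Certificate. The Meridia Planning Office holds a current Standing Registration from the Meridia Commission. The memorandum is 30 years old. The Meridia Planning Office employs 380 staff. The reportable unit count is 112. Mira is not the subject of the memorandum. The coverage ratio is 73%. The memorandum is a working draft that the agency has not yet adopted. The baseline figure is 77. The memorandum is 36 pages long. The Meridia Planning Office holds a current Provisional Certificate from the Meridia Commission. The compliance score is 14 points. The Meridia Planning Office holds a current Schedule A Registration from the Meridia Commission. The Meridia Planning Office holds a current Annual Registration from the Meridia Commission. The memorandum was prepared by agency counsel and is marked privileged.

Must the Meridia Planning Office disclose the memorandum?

No — exception (d) applies; the Meridia Planning Office is not required to disclose the memorandum.

Exception (a)'s conditions are all satisfied: the baseline figure is 77, meeting the 68 threshold; a current Schedule A Registration is held; a current Annual Registration is held. Turning to paragraphs (f)–(g): (f) operates — a current Standing Clearance is held. (g) is not triggered (the Category D Certificate is not current), so (f) stands. (a) is therefore removed.
Exception (b) does not apply: assessed value is $228,000, not under $223,500.
Exception (c) does not apply: the memorandum was produced internally.
All of (d)'s requirements are met (a current Provisional Certificate is held; the memorandum is an unadopted draft; the qualifying period is 70 days, less than the 80 days limit). Considering the limiting provisions: (i) would limit (d) — the coverage ratio is 73%, meeting the 72% threshold — but (j) sets (i) aside: (j) is engaged — a current Schedule 1 Registration is held. (k) would limit (j) — a current Schedule 1 Clearance is held — but (l) sets (k) aside: (l) applies — the reportable unit count is 112, meeting the 98 threshold. (m) would limit (l) — the compliance score is 14 points, meeting the 13 points threshold — but (n) sets (m) aside: (n) operates — the record's age is 30 years, meeting the 28 years threshold. (o), which would lift (n), is not triggered — Mira is not the subject of the memorandum. So (d) applies.
Exception (e) fails — the memorandum contains only operational data.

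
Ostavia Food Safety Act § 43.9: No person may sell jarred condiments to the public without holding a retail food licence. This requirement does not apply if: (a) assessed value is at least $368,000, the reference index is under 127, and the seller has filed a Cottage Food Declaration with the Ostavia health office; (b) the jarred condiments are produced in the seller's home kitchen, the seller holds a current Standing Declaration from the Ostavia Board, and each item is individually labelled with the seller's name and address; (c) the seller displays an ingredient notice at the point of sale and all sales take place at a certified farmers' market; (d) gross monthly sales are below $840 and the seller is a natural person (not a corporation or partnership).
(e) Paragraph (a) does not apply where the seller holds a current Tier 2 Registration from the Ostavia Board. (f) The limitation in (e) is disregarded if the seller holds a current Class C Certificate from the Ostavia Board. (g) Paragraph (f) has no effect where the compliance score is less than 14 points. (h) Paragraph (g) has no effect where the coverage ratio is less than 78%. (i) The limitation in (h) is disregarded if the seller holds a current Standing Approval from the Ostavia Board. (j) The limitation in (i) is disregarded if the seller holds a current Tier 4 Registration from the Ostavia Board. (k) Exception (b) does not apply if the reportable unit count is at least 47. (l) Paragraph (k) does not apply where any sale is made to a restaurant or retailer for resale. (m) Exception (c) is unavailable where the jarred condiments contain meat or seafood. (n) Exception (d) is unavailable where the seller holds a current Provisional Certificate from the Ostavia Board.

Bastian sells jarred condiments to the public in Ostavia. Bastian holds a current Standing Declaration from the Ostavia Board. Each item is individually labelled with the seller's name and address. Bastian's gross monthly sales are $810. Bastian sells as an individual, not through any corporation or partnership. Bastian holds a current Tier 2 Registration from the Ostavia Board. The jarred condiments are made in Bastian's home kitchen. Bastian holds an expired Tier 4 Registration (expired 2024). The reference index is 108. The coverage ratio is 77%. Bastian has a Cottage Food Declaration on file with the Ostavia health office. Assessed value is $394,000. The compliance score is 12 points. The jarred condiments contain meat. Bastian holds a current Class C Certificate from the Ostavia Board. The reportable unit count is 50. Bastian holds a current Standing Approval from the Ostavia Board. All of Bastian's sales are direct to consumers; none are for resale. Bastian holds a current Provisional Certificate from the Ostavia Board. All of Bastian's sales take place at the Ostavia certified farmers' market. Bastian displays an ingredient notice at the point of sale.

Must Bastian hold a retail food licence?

Exception (a): assessed value is $394,000, meeting the $368,000 threshold; the reference index is 108, under the 127 limit; a Cottage Food Declaration is on file — every condition holds. However, paragraphs (e)–(j) must be considered: (e) operates against (a): a current Tier 2 Registration is held. (f) operates (a current Class C Certificate is held), but yields to (g): (g) operates — the compliance score is 12 points, less than the 14 points limit. (h) would limit (g) — the coverage ratio is 77%, less than the 78% limit — but (i) sets (h) aside: (i) applies — a current Standing Approval is held. (j), which would lift (i), is not triggered — the Tier 4 Registration is not current. So (a) is unavailable.
Exception (b) is satisfied on its face — the jarred condiments are home-kitchen produced; a current Standing Declaration is held; items are individually labelled. However, paragraphs (k)–(l) must be considered: (k) operates against (b): the reportable unit count is 50, meeting the 47 threshold. (l) is not engaged (no sales are for resale), so (k) stands. So (b) is unavailable.
All of (c)'s requirements are met (an ingredient notice is displayed; all sales are at a certified farmers' market). But: (m) operates against (c): the jarred condiments contain meat. Exception (c) does not apply.
Exception (d) is satisfied on its face — gross monthly sales are $810, below the $840 limit; the seller is a natural person. However, paragraph (n) must be considered: (n) operates against (d): a current Provisional Certificate is held. So (d) is unavailable.
No exception is made out. Bastian falls within the general rule.

Yes — Bastian must hold a retail food licence.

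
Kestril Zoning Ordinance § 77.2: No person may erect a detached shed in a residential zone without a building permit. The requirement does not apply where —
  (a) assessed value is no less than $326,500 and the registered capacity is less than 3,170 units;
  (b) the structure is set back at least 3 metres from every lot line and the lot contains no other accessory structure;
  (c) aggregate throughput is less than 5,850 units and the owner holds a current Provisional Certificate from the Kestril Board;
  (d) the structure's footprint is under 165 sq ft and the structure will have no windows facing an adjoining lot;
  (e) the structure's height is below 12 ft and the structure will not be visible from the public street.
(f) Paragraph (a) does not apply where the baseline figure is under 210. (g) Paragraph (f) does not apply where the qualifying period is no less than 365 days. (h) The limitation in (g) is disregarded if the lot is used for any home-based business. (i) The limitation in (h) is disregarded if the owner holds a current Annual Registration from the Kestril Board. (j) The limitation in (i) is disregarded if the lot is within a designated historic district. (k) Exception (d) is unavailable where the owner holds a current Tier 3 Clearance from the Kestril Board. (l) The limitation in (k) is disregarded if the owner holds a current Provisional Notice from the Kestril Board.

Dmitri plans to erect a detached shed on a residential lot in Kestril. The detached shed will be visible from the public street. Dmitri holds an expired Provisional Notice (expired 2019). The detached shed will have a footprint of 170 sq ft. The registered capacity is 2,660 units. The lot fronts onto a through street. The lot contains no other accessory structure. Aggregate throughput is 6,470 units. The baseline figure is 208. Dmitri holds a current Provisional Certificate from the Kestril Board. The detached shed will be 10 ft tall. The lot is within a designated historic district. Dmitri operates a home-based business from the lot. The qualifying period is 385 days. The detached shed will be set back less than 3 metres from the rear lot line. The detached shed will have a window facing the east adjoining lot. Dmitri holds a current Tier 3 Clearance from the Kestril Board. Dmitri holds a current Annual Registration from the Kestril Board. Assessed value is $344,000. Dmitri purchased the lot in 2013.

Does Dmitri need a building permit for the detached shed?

Yes — Dmitri must obtain a building permit.

Exception (a) is satisfied on its face — assessed value is $344,000, meeting the $326,500 threshold; the registered capacity is 2,660 units, less than the 3,170 units limit. But applying paragraphs (f)–(j): (f) operates against (a): the baseline figure is 208, under the 210 limit. (g) applies (the qualifying period is 385 days, meeting the 365 days threshold), but is set aside by (h): (h) operates against (g): a home-based business operates on the lot. (i) would limit (h) — a current Annual Registration is held — but (j) sets (i) aside: (j) is triggered — the lot is in a historic district. Exception (a) does not apply.
Exception (b) fails — the rear setback is under 3 m.
Exception (c) fails — aggregate throughput is 6,470 units, not less than 5,850 units.
Exception (d) requires that the structure's footprint is under 165 sq ft; but the structure's footprint is 170 sq ft, not under 165 sq ft, so (d) is unavailable.
Exception (e) requires that the structure will not be visible from the public street; but the structure will be visible from the street, so (e) is unavailable.
None of the exceptions is available; § 77.2 applies in full.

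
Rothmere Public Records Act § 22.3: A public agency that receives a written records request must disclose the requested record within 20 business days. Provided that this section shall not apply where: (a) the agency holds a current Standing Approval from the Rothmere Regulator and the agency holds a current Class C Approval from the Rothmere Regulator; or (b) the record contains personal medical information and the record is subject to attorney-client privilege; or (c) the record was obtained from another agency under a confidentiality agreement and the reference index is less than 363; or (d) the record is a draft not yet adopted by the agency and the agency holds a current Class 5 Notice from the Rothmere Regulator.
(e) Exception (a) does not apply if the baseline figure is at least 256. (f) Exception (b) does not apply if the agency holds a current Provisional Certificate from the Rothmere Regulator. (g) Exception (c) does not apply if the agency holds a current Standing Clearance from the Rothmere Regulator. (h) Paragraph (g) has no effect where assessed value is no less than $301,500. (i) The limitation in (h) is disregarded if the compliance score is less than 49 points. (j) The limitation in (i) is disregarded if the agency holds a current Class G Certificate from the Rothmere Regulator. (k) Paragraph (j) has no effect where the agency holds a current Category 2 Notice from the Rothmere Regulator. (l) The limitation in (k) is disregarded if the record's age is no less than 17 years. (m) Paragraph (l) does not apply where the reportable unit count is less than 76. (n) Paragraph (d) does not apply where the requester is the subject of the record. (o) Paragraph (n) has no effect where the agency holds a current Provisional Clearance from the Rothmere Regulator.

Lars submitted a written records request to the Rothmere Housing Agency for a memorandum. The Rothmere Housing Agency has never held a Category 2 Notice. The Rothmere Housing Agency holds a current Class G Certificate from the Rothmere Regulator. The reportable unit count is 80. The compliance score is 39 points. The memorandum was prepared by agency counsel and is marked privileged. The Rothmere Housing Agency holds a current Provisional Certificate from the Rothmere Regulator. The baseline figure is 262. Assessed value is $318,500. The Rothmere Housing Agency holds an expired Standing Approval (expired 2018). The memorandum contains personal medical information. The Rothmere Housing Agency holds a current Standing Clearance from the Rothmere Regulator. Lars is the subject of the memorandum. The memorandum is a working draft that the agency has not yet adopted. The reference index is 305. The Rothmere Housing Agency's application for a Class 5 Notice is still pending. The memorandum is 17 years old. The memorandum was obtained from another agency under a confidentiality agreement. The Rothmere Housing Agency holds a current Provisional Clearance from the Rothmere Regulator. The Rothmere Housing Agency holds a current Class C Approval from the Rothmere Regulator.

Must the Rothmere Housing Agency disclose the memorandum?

No — exception (c) applies; the Rothmere Housing Agency is not required to disclose the memorandum.

Exception (a) does not apply: the Standing Approval is not current.
Exception (b)'s conditions are all satisfied: the memorandum contains personal medical information; the memorandum is privileged. But: (f) operates against (b): a current Provisional Certificate is held. So (b) is unavailable.
All of (c)'s requirements are met (the memorandum was obtained under a confidentiality agreement; the reference index is 305, less than the 363 limit). As to paragraphs (g)–(m): (g) operates (a current Standing Clearance is held), but is itself disapplied by (h): (h) is triggered — assessed value is $318,500, meeting the $301,500 threshold. (i) would limit (h) — the compliance score is 39 points, less than the 49 points limit — but (j) sets (i) aside: (j) operates — a current Class G Certificate is held. (k) does not operate here (the Category 2 Notice is not current), so (j) stands. Exception (c) stands.
Exception (d) fails — no current Class 5 Notice is held.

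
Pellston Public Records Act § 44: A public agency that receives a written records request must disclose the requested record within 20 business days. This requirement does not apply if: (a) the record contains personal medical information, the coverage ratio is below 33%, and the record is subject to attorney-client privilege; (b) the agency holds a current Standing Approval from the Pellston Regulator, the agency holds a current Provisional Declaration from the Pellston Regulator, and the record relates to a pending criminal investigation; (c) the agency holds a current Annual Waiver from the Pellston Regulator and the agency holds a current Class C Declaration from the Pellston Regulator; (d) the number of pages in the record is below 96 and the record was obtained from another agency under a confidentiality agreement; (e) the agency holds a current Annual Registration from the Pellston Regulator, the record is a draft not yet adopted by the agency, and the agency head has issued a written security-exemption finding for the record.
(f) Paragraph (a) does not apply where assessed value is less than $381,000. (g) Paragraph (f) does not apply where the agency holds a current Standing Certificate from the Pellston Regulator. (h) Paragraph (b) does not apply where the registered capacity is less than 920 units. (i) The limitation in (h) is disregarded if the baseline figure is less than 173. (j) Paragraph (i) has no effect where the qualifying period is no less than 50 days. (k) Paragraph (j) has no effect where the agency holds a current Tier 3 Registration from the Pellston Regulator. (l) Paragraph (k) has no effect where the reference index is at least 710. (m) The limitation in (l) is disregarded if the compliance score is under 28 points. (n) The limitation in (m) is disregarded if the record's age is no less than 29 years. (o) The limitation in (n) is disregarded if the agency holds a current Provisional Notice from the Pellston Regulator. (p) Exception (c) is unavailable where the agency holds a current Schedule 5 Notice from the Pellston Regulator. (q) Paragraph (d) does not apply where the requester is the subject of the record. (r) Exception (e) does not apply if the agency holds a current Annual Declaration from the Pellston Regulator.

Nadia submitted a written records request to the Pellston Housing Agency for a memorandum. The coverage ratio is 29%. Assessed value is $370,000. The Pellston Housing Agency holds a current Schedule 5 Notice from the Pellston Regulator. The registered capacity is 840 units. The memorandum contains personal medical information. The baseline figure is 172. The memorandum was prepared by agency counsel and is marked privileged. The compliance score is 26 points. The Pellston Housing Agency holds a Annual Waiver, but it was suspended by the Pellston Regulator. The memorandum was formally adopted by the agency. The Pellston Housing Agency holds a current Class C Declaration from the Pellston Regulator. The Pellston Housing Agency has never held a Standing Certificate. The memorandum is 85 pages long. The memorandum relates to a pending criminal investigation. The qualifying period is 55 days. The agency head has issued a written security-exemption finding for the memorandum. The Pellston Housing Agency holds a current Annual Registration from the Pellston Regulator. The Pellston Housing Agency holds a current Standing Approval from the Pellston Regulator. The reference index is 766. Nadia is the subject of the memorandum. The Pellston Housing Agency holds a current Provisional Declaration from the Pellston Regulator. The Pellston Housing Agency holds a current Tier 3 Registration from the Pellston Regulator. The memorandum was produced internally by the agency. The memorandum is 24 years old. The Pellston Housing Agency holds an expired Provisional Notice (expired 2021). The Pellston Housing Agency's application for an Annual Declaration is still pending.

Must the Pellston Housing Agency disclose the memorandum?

Exception (a): the memorandum contains personal medical information; the coverage ratio is 29%, below the 33% limit; the memorandum is privileged — every condition holds. But applying paragraphs (f)–(g): (f) is triggered — assessed value is $370,000, less than the $381,000 limit. (g), which would lift (f), does not operate here — there is no Standing Certificate in force. Exception (a) does not apply.
Exception (b) is satisfied on its face — a current Standing Approval is held; a current Provisional Declaration is held; the memorandum relates to a pending investigation. Under paragraphs (h)–(o): (h) would limit (b) — the registered capacity is 840 units, less than the 920 units limit — but (i) sets (h) aside: (i) operates against (h): the baseline figure is 172, less than the 173 limit. (j) would limit (i) — the qualifying period is 55 days, meeting the 50 days threshold — but (k) sets (j) aside: (k) is triggered — a current Tier 3 Registration is held. (l) operates (the reference index is 766, meeting the 710 threshold), but is displaced by (m): (m) is engaged — the compliance score is 26 points, under the 28 points limit. (n), which would lift (m), does not operate here — the record's age is 24 years, short of 29 years. So (b) applies.
Exception (c) does not apply: there is no Annual Waiver in force.
Exception (d) does not apply: the memorandum was produced internally.
Exception (e) does not apply: the memorandum has been formally adopted.

No — exception (b) applies; the Pellston Housing Agency is not required to disclose the memorandum.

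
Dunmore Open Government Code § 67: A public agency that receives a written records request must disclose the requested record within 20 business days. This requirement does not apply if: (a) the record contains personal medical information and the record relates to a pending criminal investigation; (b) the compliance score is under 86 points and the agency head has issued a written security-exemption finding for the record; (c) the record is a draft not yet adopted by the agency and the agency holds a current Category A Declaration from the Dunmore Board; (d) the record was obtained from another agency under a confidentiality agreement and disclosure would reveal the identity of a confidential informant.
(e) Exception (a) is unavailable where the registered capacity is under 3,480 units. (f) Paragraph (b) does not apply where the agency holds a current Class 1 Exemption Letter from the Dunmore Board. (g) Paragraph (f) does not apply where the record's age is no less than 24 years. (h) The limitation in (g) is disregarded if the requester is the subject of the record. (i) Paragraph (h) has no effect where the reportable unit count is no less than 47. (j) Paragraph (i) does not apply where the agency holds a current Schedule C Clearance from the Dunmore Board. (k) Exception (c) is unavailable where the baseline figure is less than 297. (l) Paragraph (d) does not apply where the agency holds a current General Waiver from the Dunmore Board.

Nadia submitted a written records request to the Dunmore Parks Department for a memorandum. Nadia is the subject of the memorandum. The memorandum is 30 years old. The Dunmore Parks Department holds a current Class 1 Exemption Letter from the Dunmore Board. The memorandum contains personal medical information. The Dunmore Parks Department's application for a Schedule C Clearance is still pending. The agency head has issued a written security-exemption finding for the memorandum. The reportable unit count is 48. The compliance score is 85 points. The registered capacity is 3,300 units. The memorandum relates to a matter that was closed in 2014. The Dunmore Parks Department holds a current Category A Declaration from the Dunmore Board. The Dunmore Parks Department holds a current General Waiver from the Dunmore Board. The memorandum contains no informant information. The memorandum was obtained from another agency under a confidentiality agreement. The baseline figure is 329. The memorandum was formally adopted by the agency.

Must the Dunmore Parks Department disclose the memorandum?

No — exception (b) applies; the Dunmore Parks Department is not required to disclose the memorandum.

Exception (a) requires that the record relates to a pending criminal investigation; but the memorandum relates to a closed matter, so (a) is unavailable.
All of (b)'s requirements are met (the compliance score is 85 points, under the 86 points limit; a written security-exemption finding has been issued). As to paragraphs (f)–(j): (f) is triggered (a current Class 1 Exemption Letter is held), but yields to (g): (g) operates against (f): the record's age is 30 years, meeting the 24 years threshold. (h) would limit (g) — Nadia is the subject of the memorandum — but (i) sets (h) aside: (i) operates against (h): the reportable unit count is 48, meeting the 47 threshold. (j) is not engaged (there is no Schedule C Clearance in force), so (i) stands. (b) remains available.
Exception (c) fails — the memorandum has been formally adopted.
Exception (d) does not apply: the memorandum contains no informant information.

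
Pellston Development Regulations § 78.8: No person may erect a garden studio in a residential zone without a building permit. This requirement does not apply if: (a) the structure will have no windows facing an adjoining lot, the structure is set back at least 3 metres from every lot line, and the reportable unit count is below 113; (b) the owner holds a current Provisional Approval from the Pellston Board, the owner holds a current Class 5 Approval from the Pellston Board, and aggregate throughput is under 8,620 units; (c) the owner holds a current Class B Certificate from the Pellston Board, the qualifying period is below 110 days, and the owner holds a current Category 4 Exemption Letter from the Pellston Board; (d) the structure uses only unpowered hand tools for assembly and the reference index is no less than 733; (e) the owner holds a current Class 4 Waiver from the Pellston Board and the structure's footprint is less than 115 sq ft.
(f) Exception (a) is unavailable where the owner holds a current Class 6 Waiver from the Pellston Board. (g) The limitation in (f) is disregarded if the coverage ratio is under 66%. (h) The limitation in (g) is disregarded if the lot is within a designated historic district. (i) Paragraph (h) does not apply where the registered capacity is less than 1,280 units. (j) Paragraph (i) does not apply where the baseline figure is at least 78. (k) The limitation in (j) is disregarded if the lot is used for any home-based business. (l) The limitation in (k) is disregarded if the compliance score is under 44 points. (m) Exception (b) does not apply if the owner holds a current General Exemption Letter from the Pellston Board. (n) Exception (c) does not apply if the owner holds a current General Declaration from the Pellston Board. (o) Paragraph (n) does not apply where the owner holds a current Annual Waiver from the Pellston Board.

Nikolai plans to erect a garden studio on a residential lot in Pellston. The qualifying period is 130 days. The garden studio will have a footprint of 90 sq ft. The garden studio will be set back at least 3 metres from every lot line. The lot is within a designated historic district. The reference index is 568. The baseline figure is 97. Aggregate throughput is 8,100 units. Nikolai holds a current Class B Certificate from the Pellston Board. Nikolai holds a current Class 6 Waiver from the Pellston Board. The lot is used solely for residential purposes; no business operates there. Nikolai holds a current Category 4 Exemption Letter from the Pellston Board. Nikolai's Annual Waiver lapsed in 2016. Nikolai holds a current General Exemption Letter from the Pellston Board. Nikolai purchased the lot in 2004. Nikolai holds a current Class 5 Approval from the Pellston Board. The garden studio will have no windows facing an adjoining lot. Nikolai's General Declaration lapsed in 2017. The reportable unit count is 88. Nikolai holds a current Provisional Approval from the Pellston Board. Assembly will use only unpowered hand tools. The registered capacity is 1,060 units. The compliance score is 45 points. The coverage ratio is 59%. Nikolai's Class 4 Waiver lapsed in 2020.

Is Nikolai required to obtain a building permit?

All of (a)'s requirements are met (no windows face an adjoining lot; the setback is at least 3 m on every side; the reportable unit count is 88, below the 113 limit). However, paragraphs (f)–(l) must be considered: (f) operates — a current Class 6 Waiver is held. (g) is engaged (the coverage ratio is 59%, under the 66% limit), but is itself disapplied by (h): (h) operates against (g): the lot is in a historic district. (i) would limit (h) — the registered capacity is 1,060 units, less than the 1,280 units limit — but (j) sets (i) aside: (j) is engaged — the baseline figure is 97, meeting the 78 threshold. (k), which would lift (j), is inapplicable — the lot is solely residential. So (a) is unavailable.
Exception (b) is satisfied on its face — a current Provisional Approval is held; a current Class 5 Approval is held; aggregate throughput is 8,100 units, under the 8,620 units limit. But: (m) operates against (b): a current General Exemption Letter is held. (b) is therefore removed.
Exception (c) does not apply: the qualifying period is 130 days, not below 110 days.
Exception (d) requires that the reference index is no less than 733; but the reference index is 568, short of 733, so (d) is unavailable.
Exception (e) does not apply: there is no Class 4 Waiver in force.
No exception displaces § 78.8.

Yes — Nikolai must obtain a building permit.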